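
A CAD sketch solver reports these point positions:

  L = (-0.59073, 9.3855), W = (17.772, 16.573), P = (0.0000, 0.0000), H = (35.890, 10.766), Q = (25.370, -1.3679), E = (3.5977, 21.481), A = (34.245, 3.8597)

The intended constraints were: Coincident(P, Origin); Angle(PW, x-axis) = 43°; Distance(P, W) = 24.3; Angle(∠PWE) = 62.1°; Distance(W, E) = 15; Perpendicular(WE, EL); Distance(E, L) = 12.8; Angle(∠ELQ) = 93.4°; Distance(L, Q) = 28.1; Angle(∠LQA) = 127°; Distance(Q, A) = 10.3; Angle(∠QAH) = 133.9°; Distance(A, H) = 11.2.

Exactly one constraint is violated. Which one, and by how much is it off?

Distance(A, H) = 11.2 — off by 4.10.

P = (0.00, 0.00) ✓; PW at 43.00° ✓; |PW| = 24.30 ✓; ∠PWE = 62.10° ✓; |WE| = 15.00 ✓; ∠(WE, EL) = 90.00° ✓; |EL| = 12.80 ✓; ∠ELQ = 93.40° ✓; |LQ| = 28.10 ✓; ∠LQA = 127.0° ✓; |QA| = 10.30 ✓; ∠QAH = 133.9° ✓; |AH| = 7.100 ✗.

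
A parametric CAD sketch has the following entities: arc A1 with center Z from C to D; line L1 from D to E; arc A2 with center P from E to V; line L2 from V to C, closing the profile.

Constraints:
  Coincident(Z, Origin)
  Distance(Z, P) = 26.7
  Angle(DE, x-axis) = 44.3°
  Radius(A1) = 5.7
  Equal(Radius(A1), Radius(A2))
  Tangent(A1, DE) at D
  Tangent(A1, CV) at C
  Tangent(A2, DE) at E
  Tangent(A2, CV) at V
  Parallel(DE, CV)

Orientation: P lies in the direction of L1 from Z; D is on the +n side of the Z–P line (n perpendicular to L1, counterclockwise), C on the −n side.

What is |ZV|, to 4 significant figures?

27.30

Tangency of A1 to both parallel lines with radius 5.7 puts D and C at Z ± 5.7·n: D = (-3.981, 4.079), C = (3.981, -4.079). Equal radii place E and V the same way about P: E = P + 5.7·n = (15.13, 22.73), V = P − 5.7·n = (23.09, 14.57). Then |ZV| = |V − Z| = 27.30.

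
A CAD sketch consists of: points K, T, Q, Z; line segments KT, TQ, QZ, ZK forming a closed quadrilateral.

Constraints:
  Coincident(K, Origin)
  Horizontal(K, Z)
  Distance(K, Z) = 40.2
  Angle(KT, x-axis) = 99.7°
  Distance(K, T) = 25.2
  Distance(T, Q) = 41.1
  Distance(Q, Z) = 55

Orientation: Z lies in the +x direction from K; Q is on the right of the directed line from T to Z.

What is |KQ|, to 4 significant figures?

19.90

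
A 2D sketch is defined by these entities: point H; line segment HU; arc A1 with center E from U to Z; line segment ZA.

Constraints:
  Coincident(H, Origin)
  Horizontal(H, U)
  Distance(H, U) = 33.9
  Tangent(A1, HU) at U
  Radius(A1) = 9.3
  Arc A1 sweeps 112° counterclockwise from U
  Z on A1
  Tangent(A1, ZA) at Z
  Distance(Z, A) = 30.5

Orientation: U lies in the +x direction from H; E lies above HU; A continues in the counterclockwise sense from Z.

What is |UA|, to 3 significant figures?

41.2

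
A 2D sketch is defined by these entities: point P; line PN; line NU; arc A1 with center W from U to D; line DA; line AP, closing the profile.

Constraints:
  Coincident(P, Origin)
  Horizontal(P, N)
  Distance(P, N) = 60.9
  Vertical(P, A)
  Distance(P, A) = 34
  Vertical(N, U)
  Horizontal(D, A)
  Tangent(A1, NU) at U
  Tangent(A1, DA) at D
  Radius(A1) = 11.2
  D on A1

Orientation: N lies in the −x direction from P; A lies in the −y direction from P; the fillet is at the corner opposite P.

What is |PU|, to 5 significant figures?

65.028

P is at the origin; PN is horizontal with |PN| = 60.9 and N on the −x side, so N = (-60.900, 0.0000). PA is vertical with |PA| = 34.0 and A on the −y side, so A = (0.0000, -34.000). The virtual corner opposite P is at (-60.900, -34.000). A1 meets NU tangentially, so WU is at right angles to NU and A1 meets DA tangentially, so WD is at right angles to DA, with radius 11.2, so the center W sits 11.2 in from both sides at W = (-49.700, -22.800). That places the tangent points at U = (-60.900, -22.800) on NU and D = (-49.700, -34.000) on DA. Then |PU| = |U − P| = 65.028.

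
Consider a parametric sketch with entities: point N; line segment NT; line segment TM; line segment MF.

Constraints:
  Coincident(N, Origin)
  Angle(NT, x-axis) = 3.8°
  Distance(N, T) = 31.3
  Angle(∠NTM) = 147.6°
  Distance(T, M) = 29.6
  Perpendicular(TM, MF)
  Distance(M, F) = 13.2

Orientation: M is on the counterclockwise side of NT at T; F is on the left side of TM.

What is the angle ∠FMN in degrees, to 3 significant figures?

73.3°

N is at the origin; NT runs at 3.8° with length 31.3, so T = 31.3·(cos 3.8°, sin 3.8°) = (31.2, 2.07). ∠NTM = 147.6°, so TM runs at 3.8° + (180° − 147.6°) = 36.2° from the x-axis; with |TM| = 29.6, M = T + 29.6·(cos 36.2°, sin 36.2°) = (55.1, 19.6). TM ⟂ MF; with |MF| = 13.2 on the left of TM, F = M + 13.2·(-0.591, 0.807) = (47.3, 30.2). Then cos ∠FMN = MF·MN / (|MF||MN|), giving 73.3°.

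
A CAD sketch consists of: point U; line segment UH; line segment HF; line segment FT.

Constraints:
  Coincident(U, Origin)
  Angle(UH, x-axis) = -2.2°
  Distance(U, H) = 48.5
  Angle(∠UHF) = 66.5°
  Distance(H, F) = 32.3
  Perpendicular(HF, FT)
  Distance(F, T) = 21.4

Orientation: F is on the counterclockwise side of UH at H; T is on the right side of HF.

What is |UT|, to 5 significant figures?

67.140

∠UHF = 66.5°, so HF runs at -2.2° + (180° − 66.5°) = 111.30° from the x-axis; with |HF| = 32.3, F = H + 32.3·(cos 111.30°, sin 111.30°) = (36.731, 28.232). HF ⟂ FT; with |FT| = 21.4 on the right of HF, T = F + 21.4·(0.93169, 0.36325) = (56.669, 36.005). Then |UT| = |T − U| = 67.140.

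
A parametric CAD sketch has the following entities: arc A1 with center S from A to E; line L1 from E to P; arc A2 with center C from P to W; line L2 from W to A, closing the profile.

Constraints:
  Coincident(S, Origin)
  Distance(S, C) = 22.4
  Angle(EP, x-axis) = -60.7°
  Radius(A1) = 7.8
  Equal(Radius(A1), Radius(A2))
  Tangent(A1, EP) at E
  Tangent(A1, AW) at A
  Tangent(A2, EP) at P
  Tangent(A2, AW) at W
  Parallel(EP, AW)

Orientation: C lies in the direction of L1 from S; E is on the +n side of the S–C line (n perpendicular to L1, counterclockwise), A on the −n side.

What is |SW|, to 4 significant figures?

23.72

The slot axis is L1's direction at -60.7°, so u = (cos -60.7°, sin -60.7°) = (0.4894, -0.8721) and n = (−sin -60.7°, cos -60.7°) = (0.8721, 0.4894). S is at the origin and C lies 22.4 along u from S, so C = 22.4·u = (10.96, -19.53). Tangency of A1 to both parallel lines with radius 7.8 puts E and A at S ± 7.8·n: E = (6.802, 3.817), A = (-6.802, -3.817). Equal radii place P and W the same way about C: P = C + 7.8·n = (17.76, -15.72), W = C − 7.8·n = (4.160, -23.35). Then |SW| = |W − S| = 23.72.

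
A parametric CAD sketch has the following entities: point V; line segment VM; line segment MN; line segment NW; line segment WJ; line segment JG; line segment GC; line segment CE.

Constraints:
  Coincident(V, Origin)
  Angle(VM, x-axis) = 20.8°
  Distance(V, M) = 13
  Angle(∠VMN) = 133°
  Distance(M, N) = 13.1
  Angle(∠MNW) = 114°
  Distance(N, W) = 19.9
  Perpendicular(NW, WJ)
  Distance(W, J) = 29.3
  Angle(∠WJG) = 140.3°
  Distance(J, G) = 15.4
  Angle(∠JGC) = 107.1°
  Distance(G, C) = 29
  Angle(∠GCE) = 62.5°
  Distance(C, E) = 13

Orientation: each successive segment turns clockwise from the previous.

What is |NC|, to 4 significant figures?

34.34

V is at the origin; VM runs at 20.8° with length 13.0, so M = (12.15, 4.616). ∠VMN = 133.0° gives MN at -26.20° from the x-axis; with |MN| = 13.1, N = (23.91, -1.167). ∠MNW = 114.0° gives NW at -92.20° from the x-axis; with |NW| = 19.9, W = (23.14, -21.05). NW ⟂ WJ, so WJ runs at 177.8°; with |WJ| = 29.3, J = (-6.136, -19.93). ∠WJG = 140.3° gives JG at 138.1° from the x-axis; with |JG| = 15.4, G = (-17.60, -9.643). ∠JGC = 107.1° gives GC at 65.20° from the x-axis; with |GC| = 29.0, C = (-5.434, 16.68). Then |NC| = |C − N| = 34.34.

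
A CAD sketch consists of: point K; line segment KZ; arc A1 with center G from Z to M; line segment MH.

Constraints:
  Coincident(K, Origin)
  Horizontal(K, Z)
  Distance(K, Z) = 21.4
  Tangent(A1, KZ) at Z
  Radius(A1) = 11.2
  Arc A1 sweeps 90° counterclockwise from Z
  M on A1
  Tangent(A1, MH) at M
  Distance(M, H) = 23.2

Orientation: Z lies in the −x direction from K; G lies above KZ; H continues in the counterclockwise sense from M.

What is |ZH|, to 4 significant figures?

36.18

K is at the origin; K and Z share the same y with |KZ| = 21.4 and Z on the −x side, so Z = (-21.40, 0.000). The tangent condition forces GZ to be normal to KZ, so G = Z + (0, 11.2) = (-21.40, 11.20). On A1, Z sits at bearing -90° from G; a 90° counterclockwise sweep puts M at bearing 0°, so M = G + 11.2·(cos 0°, sin 0°) = (-10.20, 11.20). Since A1 is tangent to MH there, GM ⟂ MH, so MH runs along (−sin 0°, cos 0°); with |MH| = 23.2, H = (-10.20, 34.40). Then |ZH| = |H − Z| = 36.18.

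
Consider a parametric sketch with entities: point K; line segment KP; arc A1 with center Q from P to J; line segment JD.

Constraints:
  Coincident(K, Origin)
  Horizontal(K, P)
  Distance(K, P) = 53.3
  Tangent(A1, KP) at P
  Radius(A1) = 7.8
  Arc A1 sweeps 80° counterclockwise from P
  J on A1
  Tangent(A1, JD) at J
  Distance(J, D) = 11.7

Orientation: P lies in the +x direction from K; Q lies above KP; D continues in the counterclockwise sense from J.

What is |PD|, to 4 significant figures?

20.43

K is at the origin; KP is horizontal with |KP| = 53.3 and P on the +x side, so P = (53.30, 0.000). Since A1 is tangent to KP there, QP ⟂ KP, so Q = P + (0, 7.8) = (53.30, 7.800). On A1, P sits at bearing -90° from Q; an 80° counterclockwise sweep puts J at bearing -10°, so J = Q + 7.8·(cos -10°, sin -10°) = (60.98, 6.446). The tangent condition forces QJ to be normal to JD, so JD runs along (−sin -10°, cos -10°); with |JD| = 11.7, D = (63.01, 17.97). Then |PD| = |D − P| = 20.43.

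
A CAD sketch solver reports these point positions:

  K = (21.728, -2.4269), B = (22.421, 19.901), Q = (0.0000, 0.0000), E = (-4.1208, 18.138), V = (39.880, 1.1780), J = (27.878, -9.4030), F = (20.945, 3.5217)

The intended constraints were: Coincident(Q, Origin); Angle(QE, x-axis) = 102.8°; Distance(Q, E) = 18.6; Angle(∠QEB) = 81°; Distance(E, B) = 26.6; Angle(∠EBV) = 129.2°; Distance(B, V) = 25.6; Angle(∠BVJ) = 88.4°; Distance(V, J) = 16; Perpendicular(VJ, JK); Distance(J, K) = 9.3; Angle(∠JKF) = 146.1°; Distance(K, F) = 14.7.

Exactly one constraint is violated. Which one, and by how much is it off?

Distance(K, F) = 14.7 — off by 8.70.

Q = (0.00, 0.00) ✓; QE at 102.8° ✓; |QE| = 18.60 ✓; ∠QEB = 81.00° ✓; |EB| = 26.60 ✓; ∠EBV = 129.2° ✓; |BV| = 25.60 ✓; ∠BVJ = 88.40° ✓; |VJ| = 16.00 ✓; ∠(VJ, JK) = 90.00° ✓; |JK| = 9.300 ✓; ∠JKF = 146.1° ✓; |KF| = 6.000 ✗.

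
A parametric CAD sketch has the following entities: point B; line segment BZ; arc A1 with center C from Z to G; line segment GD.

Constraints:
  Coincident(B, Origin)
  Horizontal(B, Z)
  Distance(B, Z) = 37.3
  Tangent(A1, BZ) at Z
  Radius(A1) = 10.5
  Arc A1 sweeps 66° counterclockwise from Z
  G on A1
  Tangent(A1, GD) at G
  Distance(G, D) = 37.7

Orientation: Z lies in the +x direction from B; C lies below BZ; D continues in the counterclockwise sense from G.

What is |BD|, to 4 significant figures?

42.51

On A1, Z sits at bearing 90° from C; a 66° counterclockwise sweep puts G at bearing 156°, so G = C + 10.5·(cos 156°, sin 156°) = (27.71, -6.229). Since A1 is tangent to GD there, CG ⟂ GD, so GD runs along (−sin 156°, cos 156°); with |GD| = 37.7, D = (12.37, -40.67). Then |BD| = |D − B| = 42.51.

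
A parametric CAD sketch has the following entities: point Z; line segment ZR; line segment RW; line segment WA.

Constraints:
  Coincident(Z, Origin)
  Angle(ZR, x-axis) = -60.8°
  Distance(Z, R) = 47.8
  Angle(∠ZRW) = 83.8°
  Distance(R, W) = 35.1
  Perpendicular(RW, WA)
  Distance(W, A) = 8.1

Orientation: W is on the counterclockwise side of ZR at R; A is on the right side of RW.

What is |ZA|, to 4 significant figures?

63.17

∠ZRW = 83.8°, so RW runs at -60.8° + (180° − 83.8°) = 35.40° from the x-axis; with |RW| = 35.1, W = R + 35.1·(cos 35.40°, sin 35.40°) = (51.93, -21.39). RW ⟂ WA; with |WA| = 8.1 on the right of RW, A = W + 8.1·(0.5793, -0.8151) = (56.62, -28.00). Then |ZA| = |A − Z| = 63.17.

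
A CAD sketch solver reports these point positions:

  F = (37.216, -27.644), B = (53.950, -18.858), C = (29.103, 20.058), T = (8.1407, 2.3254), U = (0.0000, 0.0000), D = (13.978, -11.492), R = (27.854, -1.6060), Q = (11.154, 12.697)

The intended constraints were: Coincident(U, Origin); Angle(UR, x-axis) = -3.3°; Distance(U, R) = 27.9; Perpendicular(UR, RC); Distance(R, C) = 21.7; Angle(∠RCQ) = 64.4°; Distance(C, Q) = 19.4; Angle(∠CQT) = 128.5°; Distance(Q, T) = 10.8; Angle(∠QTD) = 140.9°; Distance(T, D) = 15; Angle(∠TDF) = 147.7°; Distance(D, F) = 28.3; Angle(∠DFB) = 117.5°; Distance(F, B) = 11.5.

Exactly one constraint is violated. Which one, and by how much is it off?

Distance(F, B) = 11.5 — off by 7.40.

U = (0.00, 0.00) ✓; UR at -3.300° ✓; |UR| = 27.90 ✓; ∠(UR, RC) = 90.00° ✓; |RC| = 21.70 ✓; ∠RCQ = 64.40° ✓; |CQ| = 19.40 ✓; ∠CQT = 128.5° ✓; |QT| = 10.80 ✓; ∠QTD = 140.9° ✓; |TD| = 15.00 ✓; ∠TDF = 147.7° ✓; |DF| = 28.30 ✓; ∠DFB = 117.5° ✓; |FB| = 18.90 ✗.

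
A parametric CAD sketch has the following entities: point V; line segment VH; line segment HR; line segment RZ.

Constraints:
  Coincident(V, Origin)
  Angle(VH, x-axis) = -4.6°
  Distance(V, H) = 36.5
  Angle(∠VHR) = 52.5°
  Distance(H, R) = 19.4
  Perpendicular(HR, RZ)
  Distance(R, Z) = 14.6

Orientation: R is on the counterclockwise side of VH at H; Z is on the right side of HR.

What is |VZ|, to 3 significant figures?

43.6

V is at the origin; VH runs at -4.6° with length 36.5, so H = 36.5·(cos -4.6°, sin -4.6°) = (36.4, -2.93). ∠VHR = 52.5°, so HR runs at -4.6° + (180° − 52.5°) = 123° from the x-axis; with |HR| = 19.4, R = H + 19.4·(cos 123°, sin 123°) = (25.8, 13.4). HR is perpendicular to RZ; with |RZ| = 14.6 on the right of HR, Z = R + 14.6·(0.840, 0.543) = (38.1, 21.3). Then |VZ| = |Z − V| = 43.6.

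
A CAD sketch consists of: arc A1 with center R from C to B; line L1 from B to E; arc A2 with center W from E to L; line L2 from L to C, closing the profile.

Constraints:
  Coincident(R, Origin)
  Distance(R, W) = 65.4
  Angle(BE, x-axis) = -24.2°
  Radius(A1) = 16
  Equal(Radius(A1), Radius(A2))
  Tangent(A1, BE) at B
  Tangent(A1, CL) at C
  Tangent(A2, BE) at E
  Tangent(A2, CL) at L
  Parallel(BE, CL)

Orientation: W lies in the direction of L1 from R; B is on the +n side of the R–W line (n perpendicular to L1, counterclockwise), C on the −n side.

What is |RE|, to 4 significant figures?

67.33

Tangency of A1 to both parallel lines with radius 16.0 puts B and C at R ± 16.0·n: B = (6.559, 14.59), C = (-6.559, -14.59). Equal radii place E and L the same way about W: E = W + 16.0·n = (66.21, -12.22), L = W − 16.0·n = (53.09, -41.40). Then |RE| = |E − R| = 67.33.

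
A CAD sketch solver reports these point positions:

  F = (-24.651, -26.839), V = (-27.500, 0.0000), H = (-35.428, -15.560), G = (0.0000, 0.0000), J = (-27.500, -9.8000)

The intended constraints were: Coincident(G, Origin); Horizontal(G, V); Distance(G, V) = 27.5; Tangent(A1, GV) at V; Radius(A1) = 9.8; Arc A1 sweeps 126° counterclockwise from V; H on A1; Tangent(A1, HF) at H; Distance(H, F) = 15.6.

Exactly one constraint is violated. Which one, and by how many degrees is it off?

Tangent(A1, HF) at H — off by 7.70°.

G = (0.00, 0.00) ✓; G.y = 0.00, V.y = 0.00 ✓; |GV| = 27.50 ✓; ∠(JV, VG) = 90.00° ✓; |JV| = 9.800 ✓; bearing(J→H) − bearing(J→V) = 126.0° ✓; |JH| = 9.800 ✓; ∠(JH, HF) = 82.30° ✗; |HF| = 15.60 ✓.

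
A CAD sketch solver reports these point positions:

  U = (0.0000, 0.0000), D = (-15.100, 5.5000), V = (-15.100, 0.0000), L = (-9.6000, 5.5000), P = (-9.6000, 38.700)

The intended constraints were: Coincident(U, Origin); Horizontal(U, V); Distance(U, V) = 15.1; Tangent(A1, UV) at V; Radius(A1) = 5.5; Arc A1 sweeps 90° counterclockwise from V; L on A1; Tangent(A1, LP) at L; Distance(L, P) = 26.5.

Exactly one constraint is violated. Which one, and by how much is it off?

Distance(L, P) = 26.5 — off by 6.70.

U = (0.00, 0.00) ✓; U.y = 0.00, V.y = 0.00 ✓; |UV| = 15.10 ✓; ∠(DV, VU) = 90.00° ✓; |DV| = 5.500 ✓; bearing(D→L) − bearing(D→V) = 90.00° ✓; |DL| = 5.500 ✓; ∠(DL, LP) = 90.00° ✓; |LP| = 33.20 ✗.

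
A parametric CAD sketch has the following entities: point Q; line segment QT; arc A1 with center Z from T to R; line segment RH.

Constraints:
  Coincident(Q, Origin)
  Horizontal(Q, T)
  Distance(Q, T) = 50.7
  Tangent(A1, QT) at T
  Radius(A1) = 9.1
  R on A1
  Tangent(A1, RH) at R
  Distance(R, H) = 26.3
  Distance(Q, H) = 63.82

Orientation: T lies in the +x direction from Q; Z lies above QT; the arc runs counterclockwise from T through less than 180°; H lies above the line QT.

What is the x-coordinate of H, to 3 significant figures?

52.1

Checks: Q.y = 0.00, T.y = 0.00 ✓; |ZT| = 9.100 ✓; |ZR| = 9.100 ✓; ∠(ZR, RH) = 90.00° ✓; |RH| = 26.30 ✓; |QH| = 63.82 ✓.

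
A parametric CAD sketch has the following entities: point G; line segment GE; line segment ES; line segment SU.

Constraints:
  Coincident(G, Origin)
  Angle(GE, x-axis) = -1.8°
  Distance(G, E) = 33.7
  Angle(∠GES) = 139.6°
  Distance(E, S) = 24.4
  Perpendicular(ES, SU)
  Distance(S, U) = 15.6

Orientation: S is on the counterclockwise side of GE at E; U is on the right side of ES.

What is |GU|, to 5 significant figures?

62.516

∠GES = 139.6°, so ES runs at -1.8° + (180° − 139.6°) = 38.600° from the x-axis; with |ES| = 24.4, S = E + 24.4·(cos 38.600°, sin 38.600°) = (52.752, 14.164). ES ⟂ SU; with |SU| = 15.6 on the right of ES, U = S + 15.6·(0.62388, -0.78152) = (62.485, 1.9724). Then |GU| = |U − G| = 62.516.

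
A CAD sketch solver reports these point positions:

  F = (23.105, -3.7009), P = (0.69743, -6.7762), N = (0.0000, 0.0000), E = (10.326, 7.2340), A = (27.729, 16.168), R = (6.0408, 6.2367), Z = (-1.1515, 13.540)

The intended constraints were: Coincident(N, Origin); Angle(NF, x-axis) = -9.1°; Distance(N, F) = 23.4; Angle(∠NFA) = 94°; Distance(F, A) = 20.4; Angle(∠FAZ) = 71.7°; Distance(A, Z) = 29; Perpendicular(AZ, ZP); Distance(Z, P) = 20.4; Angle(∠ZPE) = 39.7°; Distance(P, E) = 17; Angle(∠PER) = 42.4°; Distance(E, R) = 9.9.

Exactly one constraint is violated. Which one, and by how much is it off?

Distance(E, R) = 9.9 — off by 5.50.

N = (0.00, 0.00) ✓; NF at -9.100° ✓; |NF| = 23.40 ✓; ∠NFA = 94.00° ✓; |FA| = 20.40 ✓; ∠FAZ = 71.70° ✓; |AZ| = 29.00 ✓; ∠(AZ, ZP) = 90.00° ✓; |ZP| = 20.40 ✓; ∠ZPE = 39.70° ✓; |PE| = 17.00 ✓; ∠PER = 42.40° ✓; |ER| = 4.400 ✗.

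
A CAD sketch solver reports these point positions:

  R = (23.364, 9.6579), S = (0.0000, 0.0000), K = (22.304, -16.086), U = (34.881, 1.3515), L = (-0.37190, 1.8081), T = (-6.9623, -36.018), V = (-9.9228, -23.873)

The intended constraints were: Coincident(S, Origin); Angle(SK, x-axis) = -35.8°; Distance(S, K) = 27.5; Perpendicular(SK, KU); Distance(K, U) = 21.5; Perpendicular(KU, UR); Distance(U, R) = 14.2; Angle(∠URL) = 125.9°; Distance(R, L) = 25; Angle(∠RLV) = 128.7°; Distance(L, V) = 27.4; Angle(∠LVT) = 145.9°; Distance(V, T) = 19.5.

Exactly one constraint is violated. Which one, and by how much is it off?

Distance(V, T) = 19.5 — off by 7.00.

S = (0.00, 0.00) ✓; SK at -35.80° ✓; |SK| = 27.50 ✓; ∠(SK, KU) = 90.00° ✓; |KU| = 21.50 ✓; ∠(KU, UR) = 90.00° ✓; |UR| = 14.20 ✓; ∠URL = 125.9° ✓; |RL| = 25.00 ✓; ∠RLV = 128.7° ✓; |LV| = 27.40 ✓; ∠LVT = 145.9° ✓; |VT| = 12.50 ✗.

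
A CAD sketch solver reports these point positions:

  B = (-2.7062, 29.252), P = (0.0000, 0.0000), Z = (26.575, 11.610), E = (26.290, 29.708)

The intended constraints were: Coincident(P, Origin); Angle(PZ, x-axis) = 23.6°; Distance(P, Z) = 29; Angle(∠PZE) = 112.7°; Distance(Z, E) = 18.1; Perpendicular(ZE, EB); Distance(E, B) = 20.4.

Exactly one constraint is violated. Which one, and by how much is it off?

Distance(E, B) = 20.4 — off by 8.60.

P = (0.00, 0.00) ✓; PZ at 23.60° ✓; |PZ| = 29.00 ✓; ∠PZE = 112.7° ✓; |ZE| = 18.10 ✓; ∠(ZE, EB) = 90.00° ✓; |EB| = 29.00 ✗.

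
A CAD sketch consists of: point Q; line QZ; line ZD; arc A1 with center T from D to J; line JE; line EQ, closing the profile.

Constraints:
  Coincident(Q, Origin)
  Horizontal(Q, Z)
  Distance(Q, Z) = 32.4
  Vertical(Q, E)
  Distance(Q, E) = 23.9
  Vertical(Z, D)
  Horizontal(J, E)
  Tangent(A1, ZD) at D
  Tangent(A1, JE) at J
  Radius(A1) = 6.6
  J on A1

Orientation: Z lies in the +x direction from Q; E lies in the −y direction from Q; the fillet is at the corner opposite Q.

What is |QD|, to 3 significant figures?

36.7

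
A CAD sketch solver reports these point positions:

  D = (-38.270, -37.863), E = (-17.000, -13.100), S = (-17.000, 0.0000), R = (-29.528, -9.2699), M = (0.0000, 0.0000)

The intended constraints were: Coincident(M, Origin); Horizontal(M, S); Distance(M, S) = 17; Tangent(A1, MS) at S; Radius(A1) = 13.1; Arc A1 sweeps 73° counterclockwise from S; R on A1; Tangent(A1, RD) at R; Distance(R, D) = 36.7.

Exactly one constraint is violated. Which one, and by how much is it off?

Distance(R, D) = 36.7 — off by 6.80.

M = (0.00, 0.00) ✓; M.y = 0.00, S.y = 0.00 ✓; |MS| = 17.00 ✓; ∠(ES, SM) = 90.00° ✓; |ES| = 13.10 ✓; bearing(E→R) − bearing(E→S) = 73.00° ✓; |ER| = 13.10 ✓; ∠(ER, RD) = 90.00° ✓; |RD| = 29.90 ✗.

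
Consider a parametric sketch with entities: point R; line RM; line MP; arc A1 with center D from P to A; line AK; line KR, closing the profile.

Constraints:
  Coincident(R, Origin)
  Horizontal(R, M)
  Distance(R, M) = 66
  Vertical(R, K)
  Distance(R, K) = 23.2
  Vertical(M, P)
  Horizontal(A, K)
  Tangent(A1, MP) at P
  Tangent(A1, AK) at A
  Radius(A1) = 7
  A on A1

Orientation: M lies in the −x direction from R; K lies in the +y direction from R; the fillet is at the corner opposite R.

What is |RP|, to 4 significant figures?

67.96

R is at the origin; RM is horizontal with |RM| = 66.0 and M on the −x side, so M = (-66.00, 0.000). R and K share the same x with |RK| = 23.2 and K on the +y side, so K = (0.000, 23.20). The virtual corner opposite R is at (-66.00, 23.20). Tangency of A1 to MP means the radius DP is perpendicular to MP and since A1 is tangent to AK there, DA ⟂ AK, with radius 7.0, so the center D sits 7.0 in from both sides at D = (-59.00, 16.20). That places the tangent points at P = (-66.00, 16.20) on MP and A = (-59.00, 23.20) on AK. Then |RP| = |P − R| = 67.96.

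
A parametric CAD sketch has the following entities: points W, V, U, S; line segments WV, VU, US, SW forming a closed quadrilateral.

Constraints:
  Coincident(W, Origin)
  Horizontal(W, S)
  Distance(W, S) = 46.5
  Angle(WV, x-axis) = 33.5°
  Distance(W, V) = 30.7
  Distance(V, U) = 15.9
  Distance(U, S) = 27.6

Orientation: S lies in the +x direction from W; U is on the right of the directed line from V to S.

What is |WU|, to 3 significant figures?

19.2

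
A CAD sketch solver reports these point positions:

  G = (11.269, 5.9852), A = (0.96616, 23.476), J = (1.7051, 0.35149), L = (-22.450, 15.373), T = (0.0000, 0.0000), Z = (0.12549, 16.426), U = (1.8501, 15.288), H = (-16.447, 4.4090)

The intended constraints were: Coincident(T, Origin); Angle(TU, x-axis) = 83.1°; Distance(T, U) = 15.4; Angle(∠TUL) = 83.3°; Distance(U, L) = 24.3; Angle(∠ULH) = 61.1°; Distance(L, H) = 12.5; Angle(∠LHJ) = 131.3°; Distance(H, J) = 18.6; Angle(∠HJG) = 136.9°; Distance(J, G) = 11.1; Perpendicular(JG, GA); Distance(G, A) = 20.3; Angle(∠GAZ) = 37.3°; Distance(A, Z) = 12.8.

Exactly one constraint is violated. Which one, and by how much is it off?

Distance(A, Z) = 12.8 — off by 5.70.

T = (0.00, 0.00) ✓; TU at 83.10° ✓; |TU| = 15.40 ✓; ∠TUL = 83.30° ✓; |UL| = 24.30 ✓; ∠ULH = 61.10° ✓; |LH| = 12.50 ✓; ∠LHJ = 131.3° ✓; |HJ| = 18.60 ✓; ∠HJG = 136.9° ✓; |JG| = 11.10 ✓; ∠(JG, GA) = 90.00° ✓; |GA| = 20.30 ✓; ∠GAZ = 37.30° ✓; |AZ| = 7.100 ✗.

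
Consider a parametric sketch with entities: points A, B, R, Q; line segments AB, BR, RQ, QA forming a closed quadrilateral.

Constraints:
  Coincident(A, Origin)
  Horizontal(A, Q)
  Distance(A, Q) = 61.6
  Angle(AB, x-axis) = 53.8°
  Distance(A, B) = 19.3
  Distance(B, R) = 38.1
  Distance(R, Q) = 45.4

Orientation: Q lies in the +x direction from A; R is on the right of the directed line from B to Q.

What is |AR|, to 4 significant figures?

30.14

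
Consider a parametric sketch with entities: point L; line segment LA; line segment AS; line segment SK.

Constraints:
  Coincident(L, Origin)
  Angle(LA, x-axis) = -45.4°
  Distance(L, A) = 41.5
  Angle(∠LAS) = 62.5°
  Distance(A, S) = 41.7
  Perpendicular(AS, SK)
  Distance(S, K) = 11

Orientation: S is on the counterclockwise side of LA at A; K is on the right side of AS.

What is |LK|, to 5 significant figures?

52.857

L is at the origin; LA runs at -45.4° with length 41.5, so A = 41.5·(cos -45.4°, sin -45.4°) = (29.139, -29.549). ∠LAS = 62.5°, so AS runs at -45.4° + (180° − 62.5°) = 72.100° from the x-axis; with |AS| = 41.7, S = A + 41.7·(cos 72.100°, sin 72.100°) = (41.956, 10.132). AS is perpendicular to SK; with |SK| = 11.0 on the right of AS, K = S + 11.0·(0.95159, -0.30736) = (52.424, 6.7515). Then |LK| = |K − L| = 52.857.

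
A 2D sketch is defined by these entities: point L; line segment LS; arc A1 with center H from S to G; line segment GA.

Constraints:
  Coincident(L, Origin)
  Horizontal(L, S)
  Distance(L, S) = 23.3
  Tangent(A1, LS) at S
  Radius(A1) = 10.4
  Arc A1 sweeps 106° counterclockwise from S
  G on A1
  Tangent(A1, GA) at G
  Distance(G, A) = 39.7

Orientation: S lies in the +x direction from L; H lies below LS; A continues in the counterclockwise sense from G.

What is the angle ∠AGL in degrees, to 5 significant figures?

150.92°

L is at the origin; L and S share the same y with |LS| = 23.3 and S on the +x side, so S = (23.300, 0.0000). The tangent condition forces HS to be normal to LS, so H = S + (0, -10.4) = (23.300, -10.400). On A1, S sits at bearing 90° from H; a 106° counterclockwise sweep puts G at bearing 196°, so G = H + 10.4·(cos 196°, sin 196°) = (13.303, -13.267). Since A1 is tangent to GA there, HG ⟂ GA, so GA runs along (−sin 196°, cos 196°); with |GA| = 39.7, A = (24.246, -51.429). Then cos ∠AGL = GA·GL / (|GA||GL|), giving 150.92°.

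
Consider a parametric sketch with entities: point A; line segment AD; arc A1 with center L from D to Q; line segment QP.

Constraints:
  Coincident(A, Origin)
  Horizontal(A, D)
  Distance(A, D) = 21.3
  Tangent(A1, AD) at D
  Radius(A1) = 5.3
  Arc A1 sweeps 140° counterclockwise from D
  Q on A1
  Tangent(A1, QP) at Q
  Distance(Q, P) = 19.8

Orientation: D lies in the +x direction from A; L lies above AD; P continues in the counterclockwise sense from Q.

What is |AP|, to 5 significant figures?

24.059

A is at the origin; AD is horizontal with |AD| = 21.3 and D on the +x side, so D = (21.300, 0.0000). The tangent condition forces LD to be normal to AD, so L = D + (0, 5.3) = (21.300, 5.3000). On A1, D sits at bearing -90° from L; a 140° counterclockwise sweep puts Q at bearing 50°, so Q = L + 5.3·(cos 50°, sin 50°) = (24.707, 9.3600). Since A1 is tangent to QP there, LQ ⟂ QP, so QP runs along (−sin 50°, cos 50°); with |QP| = 19.8, P = (9.5391, 22.087). Then |AP| = |P − A| = 24.059.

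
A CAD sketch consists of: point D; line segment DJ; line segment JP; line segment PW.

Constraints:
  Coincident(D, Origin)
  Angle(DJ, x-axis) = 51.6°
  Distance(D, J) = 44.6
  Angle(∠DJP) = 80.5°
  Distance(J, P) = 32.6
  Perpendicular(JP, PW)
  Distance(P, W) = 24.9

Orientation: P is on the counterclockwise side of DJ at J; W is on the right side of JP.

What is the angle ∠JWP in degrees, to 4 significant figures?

52.63°

D is at the origin; DJ runs at 51.6° with length 44.6, so J = 44.6·(cos 51.6°, sin 51.6°) = (27.70, 34.95). ∠DJP = 80.5°, so JP runs at 51.6° + (180° − 80.5°) = 151.1° from the x-axis; with |JP| = 32.6, P = J + 32.6·(cos 151.1°, sin 151.1°) = (-0.8370, 50.71). JP ⟂ PW; with |PW| = 24.9 on the right of JP, W = P + 24.9·(0.4833, 0.8755) = (11.20, 72.51). Then cos ∠JWP = WJ·WP / (|WJ||WP|), giving 52.63°.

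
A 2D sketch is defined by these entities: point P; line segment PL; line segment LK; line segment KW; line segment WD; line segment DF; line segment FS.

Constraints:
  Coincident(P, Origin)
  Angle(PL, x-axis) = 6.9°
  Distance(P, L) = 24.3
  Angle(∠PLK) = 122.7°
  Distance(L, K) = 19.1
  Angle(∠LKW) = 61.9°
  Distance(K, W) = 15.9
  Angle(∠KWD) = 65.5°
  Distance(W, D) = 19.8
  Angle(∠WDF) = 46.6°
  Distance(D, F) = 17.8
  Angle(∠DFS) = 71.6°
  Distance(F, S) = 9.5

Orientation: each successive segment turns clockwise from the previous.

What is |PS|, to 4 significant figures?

28.94

∠WDF = 46.6° gives DF at -56.40° from the x-axis; with |DF| = 17.8, F = (35.02, -10.50). ∠DFS = 71.6° gives FS at -164.8° from the x-axis; with |FS| = 9.5, S = (25.85, -12.99). Then |PS| = |S − P| = 28.94.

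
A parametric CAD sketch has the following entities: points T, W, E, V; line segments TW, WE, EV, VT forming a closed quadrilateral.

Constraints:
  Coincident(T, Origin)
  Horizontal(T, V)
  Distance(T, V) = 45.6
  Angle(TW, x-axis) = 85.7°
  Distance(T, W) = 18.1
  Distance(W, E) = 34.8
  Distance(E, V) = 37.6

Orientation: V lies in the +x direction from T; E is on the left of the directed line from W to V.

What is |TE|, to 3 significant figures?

47.2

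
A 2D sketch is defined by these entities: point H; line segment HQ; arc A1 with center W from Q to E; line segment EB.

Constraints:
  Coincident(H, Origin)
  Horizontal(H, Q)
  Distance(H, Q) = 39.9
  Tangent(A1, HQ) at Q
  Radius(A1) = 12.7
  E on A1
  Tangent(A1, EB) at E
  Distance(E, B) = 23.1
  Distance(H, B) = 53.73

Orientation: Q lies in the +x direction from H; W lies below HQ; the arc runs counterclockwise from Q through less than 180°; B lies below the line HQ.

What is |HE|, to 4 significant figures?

33.21

H is at the origin; HQ is horizontal with |HQ| = 39.9 and Q on the +x side, so Q = (39.90, 0.000). Since A1 is tangent to HQ there, WQ ⟂ HQ, so W = Q + (0, -12.7) = (39.90, -12.70). Since WE ⟂ EB (tangency), |WB| = √(12.7² + 23.1²) = 26.36 regardless of where E sits on A1. So B lies on both circle(H, 53.73) and circle(W, 26.36); the below-HQ intersection is B = (37.06, -38.91). E is the foot of the tangent from B: E = (28.18, -17.58).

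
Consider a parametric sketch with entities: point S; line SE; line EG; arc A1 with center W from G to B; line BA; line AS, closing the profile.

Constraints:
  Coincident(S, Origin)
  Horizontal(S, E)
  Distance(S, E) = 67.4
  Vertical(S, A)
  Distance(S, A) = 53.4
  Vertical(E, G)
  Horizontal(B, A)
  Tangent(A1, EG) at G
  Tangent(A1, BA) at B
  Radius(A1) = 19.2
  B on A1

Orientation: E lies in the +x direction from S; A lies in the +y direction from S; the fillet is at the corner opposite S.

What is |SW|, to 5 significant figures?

59.101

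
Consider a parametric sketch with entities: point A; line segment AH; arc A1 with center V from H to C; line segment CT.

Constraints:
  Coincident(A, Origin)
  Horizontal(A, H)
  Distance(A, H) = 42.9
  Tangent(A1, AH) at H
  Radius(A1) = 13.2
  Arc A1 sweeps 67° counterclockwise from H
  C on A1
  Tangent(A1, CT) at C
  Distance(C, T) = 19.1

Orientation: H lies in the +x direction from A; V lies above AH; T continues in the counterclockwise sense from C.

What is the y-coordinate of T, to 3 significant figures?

25.6

A is at the origin; A and H share the same y with |AH| = 42.9 and H on the +x side, so H = (42.9, 0.00). Since A1 is tangent to AH there, VH ⟂ AH, so V = H + (0, 13.2) = (42.9, 13.2). On A1, H sits at bearing -90° from V; a 67° counterclockwise sweep puts C at bearing -23°, so C = V + 13.2·(cos -23°, sin -23°) = (55.1, 8.04). The tangent condition forces VC to be normal to CT, so CT runs along (−sin -23°, cos -23°); with |CT| = 19.1, T = (62.5, 25.6). So T.y = 25.6.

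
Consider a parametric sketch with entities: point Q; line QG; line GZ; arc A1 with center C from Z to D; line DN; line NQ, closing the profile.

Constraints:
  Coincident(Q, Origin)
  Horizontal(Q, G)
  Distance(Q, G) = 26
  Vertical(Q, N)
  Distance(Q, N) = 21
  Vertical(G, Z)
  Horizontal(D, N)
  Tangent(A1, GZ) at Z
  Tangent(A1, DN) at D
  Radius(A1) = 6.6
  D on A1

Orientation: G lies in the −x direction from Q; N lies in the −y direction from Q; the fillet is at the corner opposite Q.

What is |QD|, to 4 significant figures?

28.59

The virtual corner opposite Q is at (-26.00, -21.00). Tangency of A1 to GZ means the radius CZ is perpendicular to GZ and since A1 is tangent to DN there, CD ⟂ DN, with radius 6.6, so the center C sits 6.6 in from both sides at C = (-19.40, -14.40). That places the tangent points at Z = (-26.00, -14.40) on GZ and D = (-19.40, -21.00) on DN. Then |QD| = |D − Q| = 28.59.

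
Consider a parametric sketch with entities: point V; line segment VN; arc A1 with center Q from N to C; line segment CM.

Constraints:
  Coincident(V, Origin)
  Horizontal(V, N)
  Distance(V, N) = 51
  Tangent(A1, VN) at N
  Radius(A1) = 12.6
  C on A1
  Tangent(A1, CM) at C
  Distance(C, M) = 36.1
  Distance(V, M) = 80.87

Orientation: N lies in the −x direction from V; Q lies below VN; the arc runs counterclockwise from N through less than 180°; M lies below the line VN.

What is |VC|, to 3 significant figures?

64.7

Checks: V = (0.00, 0.00) ✓; |QC| = 12.60 ✓; ∠(QC, CM) = 90.00° ✓; |CM| = 36.10 ✓; |VM| = 80.87 ✓.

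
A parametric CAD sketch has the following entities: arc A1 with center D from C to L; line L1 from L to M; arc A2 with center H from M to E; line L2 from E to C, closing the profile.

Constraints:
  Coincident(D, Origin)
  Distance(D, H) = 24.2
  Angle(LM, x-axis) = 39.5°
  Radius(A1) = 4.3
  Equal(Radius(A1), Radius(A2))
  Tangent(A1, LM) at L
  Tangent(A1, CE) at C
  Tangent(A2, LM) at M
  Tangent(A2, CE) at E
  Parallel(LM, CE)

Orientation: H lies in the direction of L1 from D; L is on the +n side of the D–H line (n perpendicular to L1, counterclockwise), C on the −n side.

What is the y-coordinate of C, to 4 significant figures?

-3.318

The slot axis is L1's direction at 39.5°, so u = (cos 39.5°, sin 39.5°) = (0.7716, 0.6361) and n = (−sin 39.5°, cos 39.5°) = (-0.6361, 0.7716). D is at the origin and H lies 24.2 along u from D, so H = 24.2·u = (18.67, 15.39). Tangency of A1 to both parallel lines with radius 4.3 puts L and C at D ± 4.3·n: L = (-2.735, 3.318), C = (2.735, -3.318). So C.y = -3.318.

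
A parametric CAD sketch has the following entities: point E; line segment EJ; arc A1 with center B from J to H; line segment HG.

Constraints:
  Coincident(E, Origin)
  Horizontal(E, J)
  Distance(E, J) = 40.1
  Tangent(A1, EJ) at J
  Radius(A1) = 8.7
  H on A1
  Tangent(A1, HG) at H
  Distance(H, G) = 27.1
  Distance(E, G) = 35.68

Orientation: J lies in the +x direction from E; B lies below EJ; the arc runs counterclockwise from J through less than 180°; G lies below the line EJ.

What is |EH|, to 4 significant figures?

32.65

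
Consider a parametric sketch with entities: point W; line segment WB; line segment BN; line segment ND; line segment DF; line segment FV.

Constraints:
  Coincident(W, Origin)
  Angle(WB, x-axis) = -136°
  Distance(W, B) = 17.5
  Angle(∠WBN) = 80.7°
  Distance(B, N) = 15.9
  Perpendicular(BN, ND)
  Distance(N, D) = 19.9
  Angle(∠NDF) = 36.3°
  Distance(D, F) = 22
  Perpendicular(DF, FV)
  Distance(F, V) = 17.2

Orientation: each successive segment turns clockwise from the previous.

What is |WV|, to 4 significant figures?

28.86

∠NDF = 36.3° gives DF at -109.0° from the x-axis; with |DF| = 22.0, F = (-12.44, -8.557). DF is perpendicular to FV, so FV runs at 161.0°; with |FV| = 17.2, V = (-28.70, -2.957). Then |WV| = |V − W| = 28.86.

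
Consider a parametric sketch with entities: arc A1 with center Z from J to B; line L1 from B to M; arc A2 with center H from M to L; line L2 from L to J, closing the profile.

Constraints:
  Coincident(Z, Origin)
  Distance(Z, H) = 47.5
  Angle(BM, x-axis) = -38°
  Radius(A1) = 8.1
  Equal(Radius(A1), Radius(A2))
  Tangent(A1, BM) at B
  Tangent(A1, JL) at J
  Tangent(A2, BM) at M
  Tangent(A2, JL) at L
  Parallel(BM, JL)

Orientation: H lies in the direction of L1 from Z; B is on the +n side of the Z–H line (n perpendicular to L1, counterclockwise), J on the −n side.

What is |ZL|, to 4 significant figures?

48.19

The slot axis is L1's direction at -38.0°, so u = (cos -38.0°, sin -38.0°) = (0.7880, -0.6157) and n = (−sin -38.0°, cos -38.0°) = (0.6157, 0.7880). Z is at the origin and H lies 47.5 along u from Z, so H = 47.5·u = (37.43, -29.24). Tangency of A1 to both parallel lines with radius 8.1 puts B and J at Z ± 8.1·n: B = (4.987, 6.383), J = (-4.987, -6.383). Equal radii place M and L the same way about H: M = H + 8.1·n = (42.42, -22.86), L = H − 8.1·n = (32.44, -35.63). Then |ZL| = |L − Z| = 48.19.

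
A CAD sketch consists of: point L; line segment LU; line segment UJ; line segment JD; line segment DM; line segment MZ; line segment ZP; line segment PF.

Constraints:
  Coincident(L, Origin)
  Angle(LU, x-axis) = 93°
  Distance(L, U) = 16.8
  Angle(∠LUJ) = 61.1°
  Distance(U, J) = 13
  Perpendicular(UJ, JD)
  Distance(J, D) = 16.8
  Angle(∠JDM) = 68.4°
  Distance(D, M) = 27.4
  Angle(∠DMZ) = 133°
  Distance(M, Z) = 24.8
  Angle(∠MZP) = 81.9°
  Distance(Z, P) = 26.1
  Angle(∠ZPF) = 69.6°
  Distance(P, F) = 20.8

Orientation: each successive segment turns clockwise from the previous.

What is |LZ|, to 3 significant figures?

43.0

L is at the origin; LU runs at 93.0° with length 16.8, so U = (-0.879, 16.8). ∠LUJ = 61.1° gives UJ at -25.9° from the x-axis; with |UJ| = 13.0, J = (10.8, 11.1). The perpendicularity gives JD at right angles to UJ, so JD runs at -116°; with |JD| = 16.8, D = (3.48, -4.01). ∠JDM = 68.4° gives DM at 132° from the x-axis; with |DM| = 27.4, M = (-15.0, 16.2). ∠DMZ = 133.0° gives MZ at 85.5° from the x-axis; with |MZ| = 24.8, Z = (-13.1, 40.9). Then |LZ| = |Z − L| = 43.0.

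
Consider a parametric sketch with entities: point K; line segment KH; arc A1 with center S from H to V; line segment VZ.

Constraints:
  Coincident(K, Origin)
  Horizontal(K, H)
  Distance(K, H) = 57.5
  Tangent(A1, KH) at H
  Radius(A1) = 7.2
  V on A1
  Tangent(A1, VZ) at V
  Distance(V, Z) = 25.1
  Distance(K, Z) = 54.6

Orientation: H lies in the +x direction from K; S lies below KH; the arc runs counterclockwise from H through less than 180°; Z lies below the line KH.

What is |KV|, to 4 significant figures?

50.77

K is at the origin; K and H share the same y with |KH| = 57.5 and H on the +x side, so H = (57.50, 0.000). Since A1 is tangent to KH there, SH ⟂ KH, so S = H + (0, -7.2) = (57.50, -7.200). Since SV ⟂ VZ (tangency), |SZ| = √(7.2² + 25.1²) = 26.11 regardless of where V sits on A1. So Z lies on both circle(K, 54.6) and circle(S, 26.11); the below-KH intersection is Z = (45.40, -30.34). V is the foot of the tangent from Z: V = (50.45, -5.751).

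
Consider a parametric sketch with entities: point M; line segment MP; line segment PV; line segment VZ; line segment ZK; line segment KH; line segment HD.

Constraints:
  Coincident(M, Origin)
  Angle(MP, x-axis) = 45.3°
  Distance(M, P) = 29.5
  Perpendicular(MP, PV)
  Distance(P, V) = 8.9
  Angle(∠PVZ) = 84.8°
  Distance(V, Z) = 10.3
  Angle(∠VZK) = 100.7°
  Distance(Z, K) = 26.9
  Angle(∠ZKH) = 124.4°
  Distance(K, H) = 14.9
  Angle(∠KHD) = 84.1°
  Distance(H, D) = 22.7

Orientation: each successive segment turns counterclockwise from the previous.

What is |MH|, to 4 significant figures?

39.93

M is at the origin; MP runs at 45.3° with length 29.5, so P = (20.75, 20.97). MP ⟂ PV, so PV runs at 135.3°; with |PV| = 8.9, V = (14.42, 27.23). ∠PVZ = 84.8° gives VZ at -129.5° from the x-axis; with |VZ| = 10.3, Z = (7.872, 19.28). ∠VZK = 100.7° gives ZK at -50.20° from the x-axis; with |ZK| = 26.9, K = (25.09, -1.386). ∠ZKH = 124.4° gives KH at 5.400° from the x-axis; with |KH| = 14.9, H = (39.93, 0.01645). Then |MH| = |H − M| = 39.93.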